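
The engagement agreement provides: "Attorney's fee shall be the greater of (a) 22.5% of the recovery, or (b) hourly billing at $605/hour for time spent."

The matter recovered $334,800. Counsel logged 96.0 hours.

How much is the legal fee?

$75,330.00

(a) 22.5% of $334,800 = $75,330.00
(b) 96.0 × $605 = $58,080.00
The greater is (a): $75,330.00.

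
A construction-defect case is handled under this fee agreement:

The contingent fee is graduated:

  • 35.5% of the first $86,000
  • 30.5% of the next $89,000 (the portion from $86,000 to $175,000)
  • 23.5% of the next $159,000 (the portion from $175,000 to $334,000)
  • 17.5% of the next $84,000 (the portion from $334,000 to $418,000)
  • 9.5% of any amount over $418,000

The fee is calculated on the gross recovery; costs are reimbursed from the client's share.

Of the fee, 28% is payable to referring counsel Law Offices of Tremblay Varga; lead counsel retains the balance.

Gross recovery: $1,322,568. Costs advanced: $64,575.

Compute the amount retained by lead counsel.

Fee base is the gross recovery, $1,322,568; costs are reimbursed separately.
First $86,000 at 35.5% = $30,530.00
Next $89,000 at 30.5% = $27,145.00
Next $159,000 at 23.5% = $37,365.00
Next $84,000 at 17.5% = $14,700.00
Remaining $904,568 at 9.5% = $85,933.96
Fee: $30,530.00 + $27,145.00 + $37,365.00 + $14,700.00 + $85,933.96 = $195,673.96
Referral share: 28% of $195,673.96 = $54,788.71; lead counsel retains $195,673.96 − $54,788.71 = $140,885.25.

$140,885.25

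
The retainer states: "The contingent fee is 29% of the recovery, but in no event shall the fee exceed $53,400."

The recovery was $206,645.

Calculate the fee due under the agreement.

$53,400.00

29% of $206,645 = $59,927.05
That exceeds the $53,400 cap, so the fee is capped at $53,400.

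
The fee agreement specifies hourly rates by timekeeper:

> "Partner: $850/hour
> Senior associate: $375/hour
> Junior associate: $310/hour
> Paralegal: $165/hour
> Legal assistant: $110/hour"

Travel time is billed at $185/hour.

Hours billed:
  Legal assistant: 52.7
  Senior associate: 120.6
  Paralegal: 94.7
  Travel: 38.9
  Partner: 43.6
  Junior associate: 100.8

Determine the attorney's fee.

Partner: 43.6 × $850 = $37,060.00
Senior associate: 120.6 × $375 = $45,225.00
Junior associate: 100.8 × $310 = $31,248.00
Paralegal: 94.7 × $165 = $15,625.50
Legal assistant: 52.7 × $110 = $5,797.00
Subtotal: $37,060.00 + $45,225.00 + $31,248.00 + $15,625.50 + $5,797.00 = $134,955.50
Travel: 38.9 × $185 = $7,196.50
Total: $134,955.50 + $7,196.50 = $142,152.00

$142,152.00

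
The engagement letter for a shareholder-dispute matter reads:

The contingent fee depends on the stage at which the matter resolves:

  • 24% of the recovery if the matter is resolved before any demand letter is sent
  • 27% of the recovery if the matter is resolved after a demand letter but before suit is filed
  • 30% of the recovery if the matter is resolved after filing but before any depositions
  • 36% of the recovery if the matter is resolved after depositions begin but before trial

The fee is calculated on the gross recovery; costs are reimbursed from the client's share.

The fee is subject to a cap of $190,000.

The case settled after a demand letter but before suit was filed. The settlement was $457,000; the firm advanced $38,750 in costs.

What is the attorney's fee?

Fee base is the gross recovery, $457,000; costs are reimbursed separately.
The matter settled after a demand letter but before suit was filed, so the 27% rate applies.
$457,000 × 27% = $123,390.00
$123,390.00 is under the $190,000 cap.

$123,390.00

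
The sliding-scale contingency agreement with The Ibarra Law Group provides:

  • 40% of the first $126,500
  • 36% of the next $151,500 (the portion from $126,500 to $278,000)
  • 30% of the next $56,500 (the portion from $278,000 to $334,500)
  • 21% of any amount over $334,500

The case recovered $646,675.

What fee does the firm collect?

$187,646.75

First $126,500 at 40% = $50,600.00
Next $151,500 at 36% = $54,540.00
Next $56,500 at 30% = $16,950.00
Remaining $312,175 at 21% = $65,556.75
Fee: $50,600.00 + $54,540.00 + $16,950.00 + $65,556.75 = $187,646.75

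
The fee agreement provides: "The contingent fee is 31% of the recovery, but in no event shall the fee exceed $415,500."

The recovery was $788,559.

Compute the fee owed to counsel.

$244,453.29

31% of $788,559 = $244,453.29
That is under the $415,500 cap.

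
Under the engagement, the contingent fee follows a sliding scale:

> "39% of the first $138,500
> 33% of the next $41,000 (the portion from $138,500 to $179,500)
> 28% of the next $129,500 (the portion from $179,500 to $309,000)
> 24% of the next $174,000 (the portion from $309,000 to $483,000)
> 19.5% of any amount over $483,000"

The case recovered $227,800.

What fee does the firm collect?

$81,069.00

First $138,500 at 39% = $54,015.00
Next $41,000 at 33% = $13,530.00
Remaining $48,300 at 28% = $13,524.00
Fee: $54,015.00 + $13,530.00 + $13,524.00 = $81,069.00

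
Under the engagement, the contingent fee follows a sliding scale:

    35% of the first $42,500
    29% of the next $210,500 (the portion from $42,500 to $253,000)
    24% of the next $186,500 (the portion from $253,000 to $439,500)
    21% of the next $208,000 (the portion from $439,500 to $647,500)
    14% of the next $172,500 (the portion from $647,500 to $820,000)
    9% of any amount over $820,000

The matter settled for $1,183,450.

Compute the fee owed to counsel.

First $42,500 at 35% = $14,875.00
Next $210,500 at 29% = $61,045.00
Next $186,500 at 24% = $44,760.00
Next $208,000 at 21% = $43,680.00
Next $172,500 at 14% = $24,150.00
Remaining $363,450 at 9% = $32,710.50
Fee: $14,875.00 + $61,045.00 + $44,760.00 + $43,680.00 + $24,150.00 + $32,710.50 = $221,220.50

$221,220.50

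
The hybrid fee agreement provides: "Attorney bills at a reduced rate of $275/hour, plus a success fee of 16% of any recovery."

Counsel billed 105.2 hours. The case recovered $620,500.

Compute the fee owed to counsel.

Hourly: 105.2 × $275 = $28,930.00
Success fee: 16% of $620,500 = $99,280.00
Total: $28,930.00 + $99,280.00 = $128,210.00

$128,210.00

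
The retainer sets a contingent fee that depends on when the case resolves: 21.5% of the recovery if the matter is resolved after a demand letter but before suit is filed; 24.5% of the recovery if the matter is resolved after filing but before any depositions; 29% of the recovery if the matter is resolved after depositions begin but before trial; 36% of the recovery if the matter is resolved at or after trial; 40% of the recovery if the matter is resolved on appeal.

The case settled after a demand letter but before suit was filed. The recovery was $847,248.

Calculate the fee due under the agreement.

The matter settled after a demand letter but before suit was filed, so the 21.5% rate applies.
$847,248 × 21.5% = $182,158.32

$182,158.32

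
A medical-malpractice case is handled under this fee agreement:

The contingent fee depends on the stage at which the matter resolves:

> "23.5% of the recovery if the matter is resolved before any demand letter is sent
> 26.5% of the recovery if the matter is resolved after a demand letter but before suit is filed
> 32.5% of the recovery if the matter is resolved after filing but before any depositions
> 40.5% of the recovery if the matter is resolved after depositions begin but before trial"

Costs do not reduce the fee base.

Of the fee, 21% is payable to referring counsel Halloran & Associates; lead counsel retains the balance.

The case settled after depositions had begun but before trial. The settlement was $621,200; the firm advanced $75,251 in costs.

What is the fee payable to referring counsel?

$52,833.06

Fee base is the gross recovery, $621,200; costs are reimbursed separately.
The matter settled after depositions had begun but before trial, so the 40.5% rate applies.
$621,200 × 40.5% = $251,586.00
Referral share: 21% of $251,586.00 = $52,833.06; lead counsel retains $251,586.00 − $52,833.06 = $198,752.94.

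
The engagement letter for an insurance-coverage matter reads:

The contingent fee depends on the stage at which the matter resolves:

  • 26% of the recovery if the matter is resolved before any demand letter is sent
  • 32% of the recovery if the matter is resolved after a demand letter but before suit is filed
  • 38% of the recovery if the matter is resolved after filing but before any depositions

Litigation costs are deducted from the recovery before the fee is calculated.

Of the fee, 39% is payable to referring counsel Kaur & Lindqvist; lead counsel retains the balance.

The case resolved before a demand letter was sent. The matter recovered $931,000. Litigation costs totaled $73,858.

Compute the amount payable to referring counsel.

Fee base (net of costs): $931,000 − $73,858 = $857,142
The matter resolved before a demand letter was sent, so the 26% rate applies.
$857,142 × 26% = $222,856.92
Referral share: 39% of $222,856.92 = $86,914.20; lead counsel retains $222,856.92 − $86,914.20 = $135,942.72.

$86,914.20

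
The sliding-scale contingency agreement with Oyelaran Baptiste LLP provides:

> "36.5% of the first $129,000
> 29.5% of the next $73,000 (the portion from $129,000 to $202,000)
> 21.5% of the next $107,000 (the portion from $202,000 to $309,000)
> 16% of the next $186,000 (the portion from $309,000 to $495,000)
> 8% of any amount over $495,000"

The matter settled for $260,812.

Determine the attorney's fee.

First $129,000 at 36.5% = $47,085.00
Next $73,000 at 29.5% = $21,535.00
Remaining $58,812 at 21.5% = $12,644.58
Fee: $47,085.00 + $21,535.00 + $12,644.58 = $81,264.58

$81,264.58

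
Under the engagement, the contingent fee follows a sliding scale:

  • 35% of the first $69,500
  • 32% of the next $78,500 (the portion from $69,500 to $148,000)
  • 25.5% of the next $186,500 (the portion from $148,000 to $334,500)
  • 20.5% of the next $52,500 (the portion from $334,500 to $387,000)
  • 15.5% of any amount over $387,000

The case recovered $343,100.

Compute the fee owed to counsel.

First $69,500 at 35% = $24,325.00
Next $78,500 at 32% = $25,120.00
Next $186,500 at 25.5% = $47,557.50
Remaining $8,600 at 20.5% = $1,763.00
Fee: $24,325.00 + $25,120.00 + $47,557.50 + $1,763.00 = $98,765.50

$98,765.50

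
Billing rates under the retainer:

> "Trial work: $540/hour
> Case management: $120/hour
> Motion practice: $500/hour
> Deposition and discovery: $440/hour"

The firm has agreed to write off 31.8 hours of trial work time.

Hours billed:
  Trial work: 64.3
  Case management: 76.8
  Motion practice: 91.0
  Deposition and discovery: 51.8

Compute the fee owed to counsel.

$95,058.00

Trial work: 64.3 × $540 = $34,722.00
Case management: 76.8 × $120 = $9,216.00
Motion practice: 91.0 × $500 = $45,500.00
Deposition and discovery: 51.8 × $440 = $22,792.00
Subtotal: $112,230.00
Write-off: 31.8 × $540 = $17,172.00
Total: $112,230.00 − $17,172.00 = $95,058.00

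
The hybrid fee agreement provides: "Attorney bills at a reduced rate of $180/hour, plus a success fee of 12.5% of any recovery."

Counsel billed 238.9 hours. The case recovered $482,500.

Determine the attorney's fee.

Hourly: 238.9 × $180 = $43,002.00
Success fee: 12.5% of $482,500 = $60,312.50
Total: $43,002.00 + $60,312.50 = $103,314.50

$103,314.50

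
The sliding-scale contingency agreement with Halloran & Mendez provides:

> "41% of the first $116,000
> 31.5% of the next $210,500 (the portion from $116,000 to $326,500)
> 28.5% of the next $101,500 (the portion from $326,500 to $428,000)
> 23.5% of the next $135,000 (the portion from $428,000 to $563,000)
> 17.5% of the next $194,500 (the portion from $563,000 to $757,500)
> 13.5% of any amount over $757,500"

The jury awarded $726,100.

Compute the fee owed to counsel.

First $116,000 at 41% = $47,560.00
Next $210,500 at 31.5% = $66,307.50
Next $101,500 at 28.5% = $28,927.50
Next $135,000 at 23.5% = $31,725.00
Remaining $163,100 at 17.5% = $28,542.50
Fee: $47,560.00 + $66,307.50 + $28,927.50 + $31,725.00 + $28,542.50 = $203,062.50

$203,062.50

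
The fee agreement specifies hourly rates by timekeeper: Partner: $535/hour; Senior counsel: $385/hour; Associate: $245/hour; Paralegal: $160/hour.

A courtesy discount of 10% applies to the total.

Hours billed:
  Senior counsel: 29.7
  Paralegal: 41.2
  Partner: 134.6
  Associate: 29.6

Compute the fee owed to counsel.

Partner: 134.6 × $535 = $72,011.00
Senior counsel: 29.7 × $385 = $11,434.50
Associate: 29.6 × $245 = $7,252.00
Paralegal: 41.2 × $160 = $6,592.00
Subtotal: $97,289.50
Less 10% discount: −$9,728.95
Total: $97,289.50 − $9,728.95 = $87,560.55

$87,560.55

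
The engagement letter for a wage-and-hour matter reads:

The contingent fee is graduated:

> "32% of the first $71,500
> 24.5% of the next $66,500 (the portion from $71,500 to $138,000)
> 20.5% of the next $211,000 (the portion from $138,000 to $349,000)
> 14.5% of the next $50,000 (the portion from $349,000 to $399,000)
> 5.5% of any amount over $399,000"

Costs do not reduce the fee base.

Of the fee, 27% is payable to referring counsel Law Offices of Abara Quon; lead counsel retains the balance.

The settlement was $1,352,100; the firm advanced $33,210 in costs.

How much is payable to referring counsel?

Fee base is the gross recovery, $1,352,100; costs are reimbursed separately.
First $71,500 at 32% = $22,880.00
Next $66,500 at 24.5% = $16,292.50
Next $211,000 at 20.5% = $43,255.00
Next $50,000 at 14.5% = $7,250.00
Remaining $953,100 at 5.5% = $52,420.50
Fee: $22,880.00 + $16,292.50 + $43,255.00 + $7,250.00 + $52,420.50 = $142,098.00
Referral share: 27% of $142,098.00 = $38,366.46; lead counsel retains $142,098.00 − $38,366.46 = $103,731.54.

$38,366.46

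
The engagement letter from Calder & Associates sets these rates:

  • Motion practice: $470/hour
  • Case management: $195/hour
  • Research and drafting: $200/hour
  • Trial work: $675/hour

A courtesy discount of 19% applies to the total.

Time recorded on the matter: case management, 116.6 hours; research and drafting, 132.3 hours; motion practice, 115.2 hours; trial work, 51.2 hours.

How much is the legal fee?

$111,699.81

Motion practice: 115.2 × $470 = $54,144.00
Case management: 116.6 × $195 = $22,737.00
Research and drafting: 132.3 × $200 = $26,460.00
Trial work: 51.2 × $675 = $34,560.00
Subtotal: $137,901.00
Less 19% discount: −$26,201.19
Total: $137,901.00 − $26,201.19 = $111,699.81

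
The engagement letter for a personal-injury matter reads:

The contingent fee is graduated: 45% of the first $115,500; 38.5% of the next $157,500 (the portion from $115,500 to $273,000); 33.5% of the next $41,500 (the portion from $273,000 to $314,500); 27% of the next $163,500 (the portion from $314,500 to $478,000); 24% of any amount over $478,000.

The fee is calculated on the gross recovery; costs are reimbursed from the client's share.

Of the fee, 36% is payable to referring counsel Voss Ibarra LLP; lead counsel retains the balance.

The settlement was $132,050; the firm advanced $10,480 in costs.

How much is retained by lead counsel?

Fee base is the gross recovery, $132,050; costs are reimbursed separately.
First $115,500 at 45% = $51,975.00
Remaining $16,550 at 38.5% = $6,371.75
Fee: $51,975.00 + $6,371.75 = $58,346.75
Referral share: 36% of $58,346.75 = $21,004.83; lead counsel retains $58,346.75 − $21,004.83 = $37,341.92.

$37,341.92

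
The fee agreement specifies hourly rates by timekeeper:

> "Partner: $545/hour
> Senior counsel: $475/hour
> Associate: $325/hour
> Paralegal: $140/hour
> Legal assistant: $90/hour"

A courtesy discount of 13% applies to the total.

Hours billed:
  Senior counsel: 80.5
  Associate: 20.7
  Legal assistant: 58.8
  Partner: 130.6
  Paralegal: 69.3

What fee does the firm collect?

Partner: 130.6 × $545 = $71,177.00
Senior counsel: 80.5 × $475 = $38,237.50
Associate: 20.7 × $325 = $6,727.50
Paralegal: 69.3 × $140 = $9,702.00
Legal assistant: 58.8 × $90 = $5,292.00
Subtotal: $131,136.00
Less 13% discount: −$17,047.68
Total: $131,136.00 − $17,047.68 = $114,088.32

$114,088.32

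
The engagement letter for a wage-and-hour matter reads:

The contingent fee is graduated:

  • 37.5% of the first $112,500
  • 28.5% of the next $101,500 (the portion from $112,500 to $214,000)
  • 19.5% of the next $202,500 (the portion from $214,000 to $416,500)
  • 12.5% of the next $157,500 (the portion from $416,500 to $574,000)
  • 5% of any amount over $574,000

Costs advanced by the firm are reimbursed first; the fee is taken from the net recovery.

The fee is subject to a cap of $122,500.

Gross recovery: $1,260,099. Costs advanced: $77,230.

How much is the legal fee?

$122,500.00

Fee base (net of costs): $1,260,099 − $77,230 = $1,182,869
First $112,500 at 37.5% = $42,187.50
Next $101,500 at 28.5% = $28,927.50
Next $202,500 at 19.5% = $39,487.50
Next $157,500 at 12.5% = $19,687.50
Remaining $608,869 at 5% = $30,443.45
Fee: $42,187.50 + $28,927.50 + $39,487.50 + $19,687.50 + $30,443.45 = $160,733.45
$160,733.45 exceeds the $122,500 cap, so the fee is capped at $122,500.00.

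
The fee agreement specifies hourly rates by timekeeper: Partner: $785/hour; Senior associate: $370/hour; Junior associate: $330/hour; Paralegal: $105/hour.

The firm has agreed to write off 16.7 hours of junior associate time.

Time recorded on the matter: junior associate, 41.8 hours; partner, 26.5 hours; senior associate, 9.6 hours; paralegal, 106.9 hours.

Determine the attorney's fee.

$43,862.00

Partner: 26.5 × $785 = $20,802.50
Senior associate: 9.6 × $370 = $3,552.00
Junior associate: 41.8 × $330 = $13,794.00
Paralegal: 106.9 × $105 = $11,224.50
Subtotal: $49,373.00
Write-off: 16.7 × $330 = $5,511.00
Total: $49,373.00 − $5,511.00 = $43,862.00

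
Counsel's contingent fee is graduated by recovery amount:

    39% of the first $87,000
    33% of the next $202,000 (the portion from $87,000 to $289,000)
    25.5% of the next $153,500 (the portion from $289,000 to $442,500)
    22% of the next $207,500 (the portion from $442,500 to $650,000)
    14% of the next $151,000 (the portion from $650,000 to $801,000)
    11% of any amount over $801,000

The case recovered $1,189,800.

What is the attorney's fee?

$249,290.50

First $87,000 at 39% = $33,930.00
Next $202,000 at 33% = $66,660.00
Next $153,500 at 25.5% = $39,142.50
Next $207,500 at 22% = $45,650.00
Next $151,000 at 14% = $21,140.00
Remaining $388,800 at 11% = $42,768.00
Fee: $33,930.00 + $66,660.00 + $39,142.50 + $45,650.00 + $21,140.00 + $42,768.00 = $249,290.50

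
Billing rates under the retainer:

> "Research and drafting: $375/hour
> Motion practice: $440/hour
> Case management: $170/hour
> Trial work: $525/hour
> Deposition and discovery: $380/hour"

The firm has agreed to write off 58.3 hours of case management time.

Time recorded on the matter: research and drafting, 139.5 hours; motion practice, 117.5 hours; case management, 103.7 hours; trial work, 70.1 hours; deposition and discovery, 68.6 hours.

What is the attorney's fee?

Research and drafting: 139.5 × $375 = $52,312.50
Motion practice: 117.5 × $440 = $51,700.00
Case management: 103.7 × $170 = $17,629.00
Trial work: 70.1 × $525 = $36,802.50
Deposition and discovery: 68.6 × $380 = $26,068.00
Subtotal: $184,512.00
Write-off: 58.3 × $170 = $9,911.00
Total: $184,512.00 − $9,911.00 = $174,601.00

$174,601.00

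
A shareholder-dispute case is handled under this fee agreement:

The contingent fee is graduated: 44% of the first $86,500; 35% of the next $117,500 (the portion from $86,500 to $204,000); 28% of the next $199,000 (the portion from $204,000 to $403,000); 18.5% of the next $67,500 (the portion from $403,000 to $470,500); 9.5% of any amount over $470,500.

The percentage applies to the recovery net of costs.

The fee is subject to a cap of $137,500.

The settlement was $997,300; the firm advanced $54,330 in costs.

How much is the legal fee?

Fee base (net of costs): $997,300 − $54,330 = $942,970
First $86,500 at 44% = $38,060.00
Next $117,500 at 35% = $41,125.00
Next $199,000 at 28% = $55,720.00
Next $67,500 at 18.5% = $12,487.50
Remaining $472,470 at 9.5% = $44,884.65
Fee: $38,060.00 + $41,125.00 + $55,720.00 + $12,487.50 + $44,884.65 = $192,277.15
$192,277.15 exceeds the $137,500 cap, so the fee is capped at $137,500.00.

$137,500.00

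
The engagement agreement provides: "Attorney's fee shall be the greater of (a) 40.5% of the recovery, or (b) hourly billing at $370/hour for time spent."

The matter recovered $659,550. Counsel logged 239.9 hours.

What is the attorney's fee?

(a) 40.5% of $659,550 = $267,117.75
(b) 239.9 × $370 = $88,763.00
The greater is (a): $267,117.75.

$267,117.75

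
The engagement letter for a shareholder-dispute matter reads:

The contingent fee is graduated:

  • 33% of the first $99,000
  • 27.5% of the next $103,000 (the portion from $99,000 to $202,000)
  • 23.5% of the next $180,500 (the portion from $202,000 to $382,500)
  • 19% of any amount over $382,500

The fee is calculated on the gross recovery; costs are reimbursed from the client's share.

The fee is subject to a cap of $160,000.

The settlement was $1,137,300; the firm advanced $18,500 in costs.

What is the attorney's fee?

Fee base is the gross recovery, $1,137,300; costs are reimbursed separately.
First $99,000 at 33% = $32,670.00
Next $103,000 at 27.5% = $28,325.00
Next $180,500 at 23.5% = $42,417.50
Remaining $754,800 at 19% = $143,412.00
Fee: $32,670.00 + $28,325.00 + $42,417.50 + $143,412.00 = $246,824.50
$246,824.50 exceeds the $160,000 cap, so the fee is capped at $160,000.00.

$160,000.00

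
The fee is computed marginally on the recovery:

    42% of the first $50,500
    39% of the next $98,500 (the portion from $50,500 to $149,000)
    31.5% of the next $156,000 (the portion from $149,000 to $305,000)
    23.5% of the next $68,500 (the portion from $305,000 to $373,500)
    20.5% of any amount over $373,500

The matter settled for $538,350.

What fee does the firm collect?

$158,656.75

First $50,500 at 42% = $21,210.00
Next $98,500 at 39% = $38,415.00
Next $156,000 at 31.5% = $49,140.00
Next $68,500 at 23.5% = $16,097.50
Remaining $164,850 at 20.5% = $33,794.25
Fee: $21,210.00 + $38,415.00 + $49,140.00 + $16,097.50 + $33,794.25 = $158,656.75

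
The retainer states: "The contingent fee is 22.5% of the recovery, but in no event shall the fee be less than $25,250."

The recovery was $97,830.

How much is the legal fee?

$25,250.00

22.5% of $97,830 = $22,011.75
That is below the $25,250 minimum, so the minimum applies.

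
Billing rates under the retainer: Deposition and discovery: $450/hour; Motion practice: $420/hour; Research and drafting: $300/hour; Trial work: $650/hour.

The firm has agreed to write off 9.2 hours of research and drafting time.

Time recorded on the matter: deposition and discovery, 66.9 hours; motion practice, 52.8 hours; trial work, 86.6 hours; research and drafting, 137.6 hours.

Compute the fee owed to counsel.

$147,091.00

Deposition and discovery: 66.9 × $450 = $30,105.00
Motion practice: 52.8 × $420 = $22,176.00
Research and drafting: 137.6 × $300 = $41,280.00
Trial work: 86.6 × $650 = $56,290.00
Subtotal: $149,851.00
Write-off: 9.2 × $300 = $2,760.00
Total: $149,851.00 − $2,760.00 = $147,091.00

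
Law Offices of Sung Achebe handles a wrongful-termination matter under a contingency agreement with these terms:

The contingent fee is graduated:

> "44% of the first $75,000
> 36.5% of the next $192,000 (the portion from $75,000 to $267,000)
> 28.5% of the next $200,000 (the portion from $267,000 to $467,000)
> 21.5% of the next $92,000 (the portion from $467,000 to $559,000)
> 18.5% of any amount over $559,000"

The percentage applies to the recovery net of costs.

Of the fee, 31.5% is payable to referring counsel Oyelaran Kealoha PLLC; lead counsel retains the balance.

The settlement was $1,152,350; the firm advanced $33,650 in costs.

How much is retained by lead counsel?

$194,132.08

Fee base (net of costs): $1,152,350 − $33,650 = $1,118,700
First $75,000 at 44% = $33,000.00
Next $192,000 at 36.5% = $70,080.00
Next $200,000 at 28.5% = $57,000.00
Next $92,000 at 21.5% = $19,780.00
Remaining $559,700 at 18.5% = $103,544.50
Fee: $33,000.00 + $70,080.00 + $57,000.00 + $19,780.00 + $103,544.50 = $283,404.50
Referral share: 31.5% of $283,404.50 = $89,272.42; lead counsel retains $283,404.50 − $89,272.42 = $194,132.08.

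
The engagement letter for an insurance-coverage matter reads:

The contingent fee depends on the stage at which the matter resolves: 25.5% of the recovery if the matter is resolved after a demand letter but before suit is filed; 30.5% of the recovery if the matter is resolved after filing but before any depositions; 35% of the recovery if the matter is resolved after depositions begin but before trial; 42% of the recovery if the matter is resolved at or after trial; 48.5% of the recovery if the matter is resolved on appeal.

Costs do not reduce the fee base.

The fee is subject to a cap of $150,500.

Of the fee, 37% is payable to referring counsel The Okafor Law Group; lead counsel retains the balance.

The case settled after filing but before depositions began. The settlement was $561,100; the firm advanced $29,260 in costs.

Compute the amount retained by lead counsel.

$94,815.00

Fee base is the gross recovery, $561,100; costs are reimbursed separately.
The matter settled after filing but before depositions began, so the 30.5% rate applies.
$561,100 × 30.5% = $171,135.50
$171,135.50 exceeds the $150,500 cap, so the fee is capped at $150,500.00.
Referral share: 37% of $150,500.00 = $55,685.00; lead counsel retains $150,500.00 − $55,685.00 = $94,815.00.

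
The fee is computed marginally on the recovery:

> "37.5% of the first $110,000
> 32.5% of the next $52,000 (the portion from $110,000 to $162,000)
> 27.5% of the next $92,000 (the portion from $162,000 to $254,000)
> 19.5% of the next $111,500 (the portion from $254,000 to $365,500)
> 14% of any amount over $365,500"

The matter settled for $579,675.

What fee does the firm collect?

$135,177.00

First $110,000 at 37.5% = $41,250.00
Next $52,000 at 32.5% = $16,900.00
Next $92,000 at 27.5% = $25,300.00
Next $111,500 at 19.5% = $21,742.50
Remaining $214,175 at 14% = $29,984.50
Fee: $41,250.00 + $16,900.00 + $25,300.00 + $21,742.50 + $29,984.50 = $135,177.00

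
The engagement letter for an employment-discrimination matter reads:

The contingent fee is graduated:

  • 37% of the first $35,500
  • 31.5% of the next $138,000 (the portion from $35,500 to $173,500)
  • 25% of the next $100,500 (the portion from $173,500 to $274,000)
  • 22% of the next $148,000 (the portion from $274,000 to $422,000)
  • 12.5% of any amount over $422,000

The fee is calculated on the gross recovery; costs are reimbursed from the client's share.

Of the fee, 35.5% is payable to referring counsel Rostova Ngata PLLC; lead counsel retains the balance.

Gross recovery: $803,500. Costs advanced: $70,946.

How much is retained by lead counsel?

$104,475.49

Fee base is the gross recovery, $803,500; costs are reimbursed separately.
First $35,500 at 37% = $13,135.00
Next $138,000 at 31.5% = $43,470.00
Next $100,500 at 25% = $25,125.00
Next $148,000 at 22% = $32,560.00
Remaining $381,500 at 12.5% = $47,687.50
Fee: $13,135.00 + $43,470.00 + $25,125.00 + $32,560.00 + $47,687.50 = $161,977.50
Referral share: 35.5% of $161,977.50 = $57,502.01; lead counsel retains $161,977.50 − $57,502.01 = $104,475.49.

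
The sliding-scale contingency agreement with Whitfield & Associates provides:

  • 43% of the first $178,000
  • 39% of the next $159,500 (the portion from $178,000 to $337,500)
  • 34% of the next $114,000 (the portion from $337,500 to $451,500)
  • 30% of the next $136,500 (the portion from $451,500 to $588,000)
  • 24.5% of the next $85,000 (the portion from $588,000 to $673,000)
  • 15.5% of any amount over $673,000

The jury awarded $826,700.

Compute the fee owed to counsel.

First $178,000 at 43% = $76,540.00
Next $159,500 at 39% = $62,205.00
Next $114,000 at 34% = $38,760.00
Next $136,500 at 30% = $40,950.00
Next $85,000 at 24.5% = $20,825.00
Remaining $153,700 at 15.5% = $23,823.50
Fee: $76,540.00 + $62,205.00 + $38,760.00 + $40,950.00 + $20,825.00 + $23,823.50 = $263,103.50

$263,103.50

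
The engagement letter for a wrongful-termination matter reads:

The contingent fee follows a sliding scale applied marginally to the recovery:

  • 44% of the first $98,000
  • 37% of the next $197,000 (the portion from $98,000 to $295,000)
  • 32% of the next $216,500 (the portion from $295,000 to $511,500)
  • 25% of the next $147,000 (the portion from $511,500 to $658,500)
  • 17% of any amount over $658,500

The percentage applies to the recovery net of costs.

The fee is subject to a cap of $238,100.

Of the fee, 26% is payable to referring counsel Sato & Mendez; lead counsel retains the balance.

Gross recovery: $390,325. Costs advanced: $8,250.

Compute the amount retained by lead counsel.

Fee base (net of costs): $390,325 − $8,250 = $382,075
First $98,000 at 44% = $43,120.00
Next $197,000 at 37% = $72,890.00
Remaining $87,075 at 32% = $27,864.00
Fee: $43,120.00 + $72,890.00 + $27,864.00 = $143,874.00
$143,874.00 is under the $238,100 cap.
Referral share: 26% of $143,874.00 = $37,407.24; lead counsel retains $143,874.00 − $37,407.24 = $106,466.76.

$106,466.76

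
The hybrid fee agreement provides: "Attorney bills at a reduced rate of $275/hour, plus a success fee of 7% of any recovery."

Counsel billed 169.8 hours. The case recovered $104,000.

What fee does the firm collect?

$53,975.00

Hourly: 169.8 × $275 = $46,695.00
Success fee: 7% of $104,000 = $7,280.00
Total: $46,695.00 + $7,280.00 = $53,975.00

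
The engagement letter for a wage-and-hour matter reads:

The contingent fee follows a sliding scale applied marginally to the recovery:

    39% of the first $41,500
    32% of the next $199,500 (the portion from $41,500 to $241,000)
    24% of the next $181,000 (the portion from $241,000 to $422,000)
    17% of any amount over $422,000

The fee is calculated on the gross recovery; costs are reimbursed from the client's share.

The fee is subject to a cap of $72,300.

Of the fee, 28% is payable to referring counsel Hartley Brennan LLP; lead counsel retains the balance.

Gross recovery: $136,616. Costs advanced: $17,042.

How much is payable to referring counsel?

Fee base is the gross recovery, $136,616; costs are reimbursed separately.
First $41,500 at 39% = $16,185.00
Remaining $95,116 at 32% = $30,437.12
Fee: $16,185.00 + $30,437.12 = $46,622.12
$46,622.12 is under the $72,300 cap.
Referral share: 28% of $46,622.12 = $13,054.19; lead counsel retains $46,622.12 − $13,054.19 = $33,567.93.

$13,054.19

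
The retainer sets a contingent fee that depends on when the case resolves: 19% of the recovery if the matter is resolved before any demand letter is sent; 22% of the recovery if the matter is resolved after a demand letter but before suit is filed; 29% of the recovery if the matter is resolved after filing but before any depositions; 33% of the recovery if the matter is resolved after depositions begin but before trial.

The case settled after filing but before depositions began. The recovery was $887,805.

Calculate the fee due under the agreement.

The matter settled after filing but before depositions began, so the 29% rate applies.
$887,805 × 29% = $257,463.45

$257,463.45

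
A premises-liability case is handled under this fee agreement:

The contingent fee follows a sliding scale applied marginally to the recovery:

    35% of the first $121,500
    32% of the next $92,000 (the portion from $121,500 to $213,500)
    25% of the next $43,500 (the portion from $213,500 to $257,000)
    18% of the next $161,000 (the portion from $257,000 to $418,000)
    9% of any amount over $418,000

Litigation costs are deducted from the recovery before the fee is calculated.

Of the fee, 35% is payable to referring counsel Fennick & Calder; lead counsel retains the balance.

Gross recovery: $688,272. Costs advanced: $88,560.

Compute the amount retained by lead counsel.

Fee base (net of costs): $688,272 − $88,560 = $599,712
First $121,500 at 35% = $42,525.00
Next $92,000 at 32% = $29,440.00
Next $43,500 at 25% = $10,875.00
Next $161,000 at 18% = $28,980.00
Remaining $181,712 at 9% = $16,354.08
Fee: $42,525.00 + $29,440.00 + $10,875.00 + $28,980.00 + $16,354.08 = $128,174.08
Referral share: 35% of $128,174.08 = $44,860.93; lead counsel retains $128,174.08 − $44,860.93 = $83,313.15.

$83,313.15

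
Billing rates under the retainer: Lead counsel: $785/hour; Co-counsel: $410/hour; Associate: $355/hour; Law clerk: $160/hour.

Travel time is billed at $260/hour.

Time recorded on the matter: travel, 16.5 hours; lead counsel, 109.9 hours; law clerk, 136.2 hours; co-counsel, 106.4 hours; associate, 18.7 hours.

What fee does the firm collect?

Lead counsel: 109.9 × $785 = $86,271.50
Co-counsel: 106.4 × $410 = $43,624.00
Associate: 18.7 × $355 = $6,638.50
Law clerk: 136.2 × $160 = $21,792.00
Subtotal: $86,271.50 + $43,624.00 + $6,638.50 + $21,792.00 = $158,326.00
Travel: 16.5 × $260 = $4,290.00
Total: $158,326.00 + $4,290.00 = $162,616.00

$162,616.00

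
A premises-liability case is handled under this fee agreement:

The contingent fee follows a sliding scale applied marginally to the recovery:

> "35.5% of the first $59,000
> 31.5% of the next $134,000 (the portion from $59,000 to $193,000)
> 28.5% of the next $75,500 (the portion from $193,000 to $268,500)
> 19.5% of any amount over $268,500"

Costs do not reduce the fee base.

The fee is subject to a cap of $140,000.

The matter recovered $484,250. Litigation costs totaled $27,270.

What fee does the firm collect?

Fee base is the gross recovery, $484,250; costs are reimbursed separately.
First $59,000 at 35.5% = $20,945.00
Next $134,000 at 31.5% = $42,210.00
Next $75,500 at 28.5% = $21,517.50
Remaining $215,750 at 19.5% = $42,071.25
Fee: $20,945.00 + $42,210.00 + $21,517.50 + $42,071.25 = $126,743.75
$126,743.75 is under the $140,000 cap.

$126,743.75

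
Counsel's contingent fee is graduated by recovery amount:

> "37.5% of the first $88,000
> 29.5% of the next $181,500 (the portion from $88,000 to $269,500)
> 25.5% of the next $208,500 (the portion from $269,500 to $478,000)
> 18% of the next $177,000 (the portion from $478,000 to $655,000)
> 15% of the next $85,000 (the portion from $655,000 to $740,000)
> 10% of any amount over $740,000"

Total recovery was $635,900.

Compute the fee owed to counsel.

$168,132.00

First $88,000 at 37.5% = $33,000.00
Next $181,500 at 29.5% = $53,542.50
Next $208,500 at 25.5% = $53,167.50
Remaining $157,900 at 18% = $28,422.00
Fee: $33,000.00 + $53,542.50 + $53,167.50 + $28,422.00 = $168,132.00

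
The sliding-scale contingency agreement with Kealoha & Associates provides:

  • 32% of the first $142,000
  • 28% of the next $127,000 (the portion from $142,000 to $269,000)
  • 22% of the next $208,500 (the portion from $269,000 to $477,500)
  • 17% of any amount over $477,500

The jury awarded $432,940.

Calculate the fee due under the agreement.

First $142,000 at 32% = $45,440.00
Next $127,000 at 28% = $35,560.00
Remaining $163,940 at 22% = $36,066.80
Fee: $45,440.00 + $35,560.00 + $36,066.80 = $117,066.80

$117,066.80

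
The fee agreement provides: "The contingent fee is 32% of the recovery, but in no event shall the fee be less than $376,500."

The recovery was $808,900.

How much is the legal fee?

32% of $808,900 = $258,848.00
That is below the $376,500 minimum, so the minimum applies.

$376,500.00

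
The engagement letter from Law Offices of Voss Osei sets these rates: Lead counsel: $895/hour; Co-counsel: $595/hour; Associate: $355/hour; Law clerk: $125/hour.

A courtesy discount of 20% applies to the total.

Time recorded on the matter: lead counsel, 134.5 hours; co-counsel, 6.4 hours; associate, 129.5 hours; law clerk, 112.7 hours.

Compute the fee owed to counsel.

Lead counsel: 134.5 × $895 = $120,377.50
Co-counsel: 6.4 × $595 = $3,808.00
Associate: 129.5 × $355 = $45,972.50
Law clerk: 112.7 × $125 = $14,087.50
Subtotal: $184,245.50
Less 20% discount: −$36,849.10
Total: $184,245.50 − $36,849.10 = $147,396.40

$147,396.40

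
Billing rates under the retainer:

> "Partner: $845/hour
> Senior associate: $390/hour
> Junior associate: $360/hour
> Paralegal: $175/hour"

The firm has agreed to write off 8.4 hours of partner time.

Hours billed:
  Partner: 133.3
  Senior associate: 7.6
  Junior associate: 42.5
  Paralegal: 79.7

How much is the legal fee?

Partner: 133.3 × $845 = $112,638.50
Senior associate: 7.6 × $390 = $2,964.00
Junior associate: 42.5 × $360 = $15,300.00
Paralegal: 79.7 × $175 = $13,947.50
Subtotal: $144,850.00
Write-off: 8.4 × $845 = $7,098.00
Total: $144,850.00 − $7,098.00 = $137,752.00

$137,752.00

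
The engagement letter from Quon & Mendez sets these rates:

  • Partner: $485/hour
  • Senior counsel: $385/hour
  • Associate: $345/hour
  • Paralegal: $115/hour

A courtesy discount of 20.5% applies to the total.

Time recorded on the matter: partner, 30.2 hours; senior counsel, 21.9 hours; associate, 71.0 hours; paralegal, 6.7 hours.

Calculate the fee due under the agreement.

Partner: 30.2 × $485 = $14,647.00
Senior counsel: 21.9 × $385 = $8,431.50
Associate: 71.0 × $345 = $24,495.00
Paralegal: 6.7 × $115 = $770.50
Subtotal: $48,344.00
Less 20.5% discount: −$9,910.52
Total: $48,344.00 − $9,910.52 = $38,433.48

$38,433.48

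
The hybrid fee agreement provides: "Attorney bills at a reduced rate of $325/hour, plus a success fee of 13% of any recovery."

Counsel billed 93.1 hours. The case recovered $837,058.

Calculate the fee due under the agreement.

Hourly: 93.1 × $325 = $30,257.50
Success fee: 13% of $837,058 = $108,817.54
Total: $30,257.50 + $108,817.54 = $139,075.04

$139,075.04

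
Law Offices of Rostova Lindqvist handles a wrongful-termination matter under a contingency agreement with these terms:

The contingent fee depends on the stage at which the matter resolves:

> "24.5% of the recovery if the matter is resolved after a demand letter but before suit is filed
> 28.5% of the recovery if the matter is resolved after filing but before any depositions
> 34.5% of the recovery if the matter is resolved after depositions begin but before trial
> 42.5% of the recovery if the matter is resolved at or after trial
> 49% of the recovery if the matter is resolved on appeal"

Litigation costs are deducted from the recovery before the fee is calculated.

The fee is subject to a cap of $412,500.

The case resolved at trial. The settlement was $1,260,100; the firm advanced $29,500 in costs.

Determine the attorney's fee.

$412,500.00

Fee base (net of costs): $1,260,100 − $29,500 = $1,230,600
The matter resolved at trial, so the 42.5% rate applies.
$1,230,600 × 42.5% = $523,005.00
$523,005.00 exceeds the $412,500 cap, so the fee is capped at $412,500.00.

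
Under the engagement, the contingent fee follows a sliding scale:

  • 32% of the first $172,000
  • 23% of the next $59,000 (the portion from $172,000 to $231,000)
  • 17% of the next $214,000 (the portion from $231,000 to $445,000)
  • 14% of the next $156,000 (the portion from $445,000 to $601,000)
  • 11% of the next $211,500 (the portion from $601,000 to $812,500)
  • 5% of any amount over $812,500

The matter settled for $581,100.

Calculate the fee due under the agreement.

First $172,000 at 32% = $55,040.00
Next $59,000 at 23% = $13,570.00
Next $214,000 at 17% = $36,380.00
Remaining $136,100 at 14% = $19,054.00
Fee: $55,040.00 + $13,570.00 + $36,380.00 + $19,054.00 = $124,044.00

$124,044.00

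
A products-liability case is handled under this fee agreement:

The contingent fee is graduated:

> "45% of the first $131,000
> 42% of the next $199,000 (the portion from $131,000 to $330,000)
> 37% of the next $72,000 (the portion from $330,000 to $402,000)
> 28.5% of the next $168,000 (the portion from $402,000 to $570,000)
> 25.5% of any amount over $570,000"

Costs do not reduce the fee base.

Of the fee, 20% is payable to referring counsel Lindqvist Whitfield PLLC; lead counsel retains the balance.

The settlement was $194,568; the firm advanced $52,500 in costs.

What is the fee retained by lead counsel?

$68,518.85

Fee base is the gross recovery, $194,568; costs are reimbursed separately.
First $131,000 at 45% = $58,950.00
Remaining $63,568 at 42% = $26,698.56
Fee: $58,950.00 + $26,698.56 = $85,648.56
Referral share: 20% of $85,648.56 = $17,129.71; lead counsel retains $85,648.56 − $17,129.71 = $68,518.85.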